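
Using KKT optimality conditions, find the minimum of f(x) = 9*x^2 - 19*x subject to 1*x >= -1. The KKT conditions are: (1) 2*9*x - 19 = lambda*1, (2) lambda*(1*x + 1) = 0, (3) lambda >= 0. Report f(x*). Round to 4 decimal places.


Step 1: Try lambda = 0 (constraint inactive).
Stationarity: 2*9*x - 19 = 0
x* = 19/(2*9) = 19/18 = 1.0556 (rounded; the exact value 19/18 is used below)
Check constraint: 1*1.0556 = 1.0556 >= -1 -- satisfied.
Step 2: Compute optimal value.
f(x*) = 9*(19/18)^2 - 19*(19/18) = -10.0278


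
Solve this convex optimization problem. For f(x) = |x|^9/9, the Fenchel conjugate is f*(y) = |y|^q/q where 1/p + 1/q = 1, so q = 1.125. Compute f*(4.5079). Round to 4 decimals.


The conjugate exponent q satisfies 1/p + 1/q = 1.
p = 9, so q = 9/(9 - 1) = 1.125
|y|^q = 4.5079^1.125 = 5.4415
f*(4.5079) = 5.4415 / 1.125 = 4.8369


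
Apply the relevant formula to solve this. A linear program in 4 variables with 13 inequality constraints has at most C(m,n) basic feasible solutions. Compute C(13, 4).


Each vertex corresponds to some choice of n active constraints out of m, so the number of vertices is at most C(m, n) = m! / (n!(m-n)!).
m = 13, n = 4
Numerator: 13 * 12 * 11 * 10
Denominator: 4! = 24
C(13, 4) = 715


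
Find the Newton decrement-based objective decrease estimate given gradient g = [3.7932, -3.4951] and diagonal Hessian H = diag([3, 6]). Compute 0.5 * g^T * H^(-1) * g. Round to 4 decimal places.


Step 1: H is diagonal, so H^(-1) * g = [1.2644, -0.5825].
Step 2: g^T H^(-1) g = sum_i g_i^2 / H_ii
  = (3.7932)^2/3 + (-3.4951)^2/6
  = 4.7961 + 2.036 = 6.8321
Step 3: Objective decrease = 0.5 * g^T H^(-1) g = 3.416


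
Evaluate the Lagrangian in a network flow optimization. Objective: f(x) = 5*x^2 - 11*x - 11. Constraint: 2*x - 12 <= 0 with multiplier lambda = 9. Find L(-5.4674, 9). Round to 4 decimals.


Step 1: Evaluate f(x).
f(-5.4674) = 5*(-5.4674)^2 - 11*(-5.4674) - 11 = 198.6037
Step 2: Evaluate g(x).
g(-5.4674) = 2*-5.4674 - 12 = -22.9348
Step 3: Compute Lagrangian.
L = 198.6037 + 9*-22.9348 = -7.8095


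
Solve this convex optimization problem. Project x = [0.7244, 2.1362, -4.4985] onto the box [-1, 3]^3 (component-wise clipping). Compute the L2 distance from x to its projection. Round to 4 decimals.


Project each component onto [-1, 3].
clip(0.7244) = 0.7244, clip(2.1362) = 2.1362, clip(-4.4985) = -1.0
Projection = [0.7244, 2.1362, -1.0]
Squared diffs: [0.0, 0.0, 12.2395]
Distance = sqrt(12.2395) = 3.4985


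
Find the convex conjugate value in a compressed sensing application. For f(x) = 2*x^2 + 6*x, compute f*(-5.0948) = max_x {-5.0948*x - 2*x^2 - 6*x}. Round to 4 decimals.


f*(y) = sup_x {y*x - a*x^2 - b*x} = sup_x {(y-b)*x - a*x^2}
FOC: (y - b) - 2a*x = 0 => x* = (y - b)/(2a)
x* = (-5.0948 - 6)/(2*2) = -2.7737
f*(-5.0948) = (y-b)^2/(4a) = (-5.0948 - 6)^2/(4*2)
= 123.0946/8 = 15.3868


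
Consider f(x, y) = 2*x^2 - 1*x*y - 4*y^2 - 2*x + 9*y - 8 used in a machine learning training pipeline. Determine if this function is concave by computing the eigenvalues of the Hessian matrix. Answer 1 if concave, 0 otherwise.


The Hessian of f(x,y) = 2*x^2 - 1*x*y - 4*y^2 - 2*x + 9*y - 8 is:
H = [[4, -1], [-1, -8]]
Trace = 4 - 8 = -4
Determinant = 4*-8 - (-1)^2 = -33
Discriminant = (-4)^2 - 4*-33 = 148.0
Eigenvalues: lambda_1 = -8.0828, lambda_2 = 4.0828
The function is not concave.

0


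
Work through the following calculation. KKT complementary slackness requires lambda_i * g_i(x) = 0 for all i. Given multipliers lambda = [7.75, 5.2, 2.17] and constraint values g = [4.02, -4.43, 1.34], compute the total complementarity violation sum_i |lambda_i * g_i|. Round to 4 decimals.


KKT complementary slackness check:
lambda_1 * g_1 = 7.75 * 4.02 = 31.155
lambda_2 * g_2 = 5.2 * -4.43 = -23.036
lambda_3 * g_3 = 2.17 * 1.34 = 2.9078
Total violation = 31.155 + 23.036 + 2.9078 = 57.0988


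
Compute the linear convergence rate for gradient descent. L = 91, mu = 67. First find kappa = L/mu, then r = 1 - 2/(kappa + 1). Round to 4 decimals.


Step 1: Compute the condition number.
kappa = L/mu = 91/67 = 1.3582
Step 2: Compute the convergence rate.
r = 1 - 2/(kappa + 1) = 1 - 2*mu/(L + mu) = (L - mu)/(L + mu) = 24/158 = 0.1519


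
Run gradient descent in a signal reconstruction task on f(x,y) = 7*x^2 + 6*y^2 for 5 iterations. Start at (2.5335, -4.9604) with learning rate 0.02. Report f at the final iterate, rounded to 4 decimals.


Gradient descent on f(x,y) = 7*x^2 + 6*y^2.
Starting point: (2.5335, -4.9604), alpha = 0.02
Step 1: grad_x = 2*7*2.5335 = 35.469, grad_y = 2*6*-4.9604 = -59.5248
  x_1 = 2.5335 - 0.02*35.469 = 1.8241
  y_1 = -4.9604 - 0.02*-59.5248 = -3.7699
Step 2: grad_x = 2*7*1.8241 = 25.5377, grad_y = 2*6*-3.7699 = -45.2388
  x_2 = 1.8241 - 0.02*25.5377 = 1.3134
  y_2 = -3.7699 - 0.02*-45.2388 = -2.8651
Step 3: grad_x = 2*7*1.3134 = 18.3871, grad_y = 2*6*-2.8651 = -34.3815
  x_3 = 1.3134 - 0.02*18.3871 = 0.9456
  y_3 = -2.8651 - 0.02*-34.3815 = -2.1775
Step 4: grad_x = 2*7*0.9456 = 13.2387, grad_y = 2*6*-2.1775 = -26.13
  x_4 = 0.9456 - 0.02*13.2387 = 0.6808
  y_4 = -2.1775 - 0.02*-26.13 = -1.6549
Step 5: grad_x = 2*7*0.6808 = 9.5319, grad_y = 2*6*-1.6549 = -19.8588
  x_5 = 0.6808 - 0.02*9.5319 = 0.4902
  y_5 = -1.6549 - 0.02*-19.8588 = -1.2577
f(0.4902, -1.2577) = 7*0.4902^2 + 6*(-1.2577)^2 = 11.1733


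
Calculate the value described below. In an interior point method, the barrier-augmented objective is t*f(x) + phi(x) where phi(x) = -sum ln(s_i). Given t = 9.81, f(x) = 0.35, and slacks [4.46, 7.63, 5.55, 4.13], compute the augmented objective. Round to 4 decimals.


Step 1: Compute log-barrier.
ln values: [1.4951, 2.0321, 1.7138, 1.4183]
phi = -(1.4951 + 2.0321 + 1.7138 + 1.4183) = -6.6593
Step 2: Compute augmented objective.
t*f(x) = 9.81*0.35 = 3.4335
Total = 3.4335 - 6.6593 = -3.2258


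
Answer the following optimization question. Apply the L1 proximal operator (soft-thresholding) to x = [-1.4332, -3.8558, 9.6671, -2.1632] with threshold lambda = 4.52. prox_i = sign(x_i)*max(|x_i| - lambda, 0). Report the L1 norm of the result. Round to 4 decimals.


Soft-thresholding with lambda = 4.52:
prox(-1.4332) = sign(-1.4332)*max(|-1.4332| - 4.52, 0) = 0.0
prox(-3.8558) = sign(-3.8558)*max(|-3.8558| - 4.52, 0) = 0.0
prox(9.6671) = sign(9.6671)*max(|9.6671| - 4.52, 0) = 5.1471
prox(-2.1632) = sign(-2.1632)*max(|-2.1632| - 4.52, 0) = 0.0
prox(x) = [0.0, 0.0, 5.1471, 0.0]
||prox(x)||_1 = 0.0 + 0.0 + 5.1471 + 0.0 = 5.1471


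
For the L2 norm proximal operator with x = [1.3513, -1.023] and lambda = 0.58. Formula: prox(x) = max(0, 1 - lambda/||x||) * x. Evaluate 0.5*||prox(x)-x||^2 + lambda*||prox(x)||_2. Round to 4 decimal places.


Step 1: Compute ||x||.
||x|| = 1.6949
Step 2: Compute scaling factor.
scale = max(0, 1 - 0.58/1.6949) = 0.6578
Step 3: prox(x) = [0.8889, -0.6729]
||prox(x)|| = 1.1149
Step 4: Proximal objective.
0.5*||prox-x||^2 = 0.1682
lambda*||prox|| = 0.6466
Total = 0.8148


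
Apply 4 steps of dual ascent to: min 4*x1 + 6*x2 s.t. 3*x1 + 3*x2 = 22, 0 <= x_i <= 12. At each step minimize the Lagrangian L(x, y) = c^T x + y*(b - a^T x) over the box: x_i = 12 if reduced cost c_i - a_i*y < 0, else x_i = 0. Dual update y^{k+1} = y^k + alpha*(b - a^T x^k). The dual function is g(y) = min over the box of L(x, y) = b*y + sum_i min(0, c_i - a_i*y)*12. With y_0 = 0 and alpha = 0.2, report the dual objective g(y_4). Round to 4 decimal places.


Dual ascent for LP: min 4*x1 + 6*x2, 3*x1 + 3*x2 = 22, 0 <= x_i <= 12
Step 1: y^k = 0.0, reduced costs: (4.0, 6.0)
  x^k = (0.0, 0.0), subgradient = b - a^T x = 22.0
  y^{k+1} = 0.0 + 0.2*22.0 = 4.4
Step 2: y^k = 4.4, reduced costs: (-9.2, -7.2)
  x^k = (12.0, 12.0), subgradient = b - a^T x = -50.0
  y^{k+1} = 4.4 + 0.2*-50.0 = -5.6
Step 3: y^k = -5.6, reduced costs: (20.8, 22.8)
  x^k = (0.0, 0.0), subgradient = b - a^T x = 22.0
  y^{k+1} = -5.6 + 0.2*22.0 = -1.2
Step 4: y^k = -1.2, reduced costs: (7.6, 9.6)
  x^k = (0.0, 0.0), subgradient = b - a^T x = 22.0
  y^{k+1} = -1.2 + 0.2*22.0 = 3.2
Dual objective at y_4 = 3.2: reduced costs (-5.6, -3.6), box minimizer x = (12.0, 12.0)
g(y_4) = b*y + (c1 - a1*y)*x1 + (c2 - a2*y)*x2 = 22*3.2 + (-5.6)*12.0 + (-3.6)*12.0 = 70.4 - 67.2 - 43.2 = -40.0


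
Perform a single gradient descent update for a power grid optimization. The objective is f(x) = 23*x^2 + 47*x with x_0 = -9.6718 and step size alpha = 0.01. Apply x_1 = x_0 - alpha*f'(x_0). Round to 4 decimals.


We compute the gradient at x_0 and apply the update.
f'(x) = 46*x + 47
f'(-9.6718) = 46*-9.6718 + 47 = -397.9028
x_1 = -9.6718 - 0.01*-397.9028 = -5.6928


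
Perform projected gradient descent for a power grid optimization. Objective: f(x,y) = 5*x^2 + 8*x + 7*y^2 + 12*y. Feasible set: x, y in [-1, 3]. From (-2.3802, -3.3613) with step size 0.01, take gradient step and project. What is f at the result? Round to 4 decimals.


Step 1: Compute gradient at (-2.3802, -3.3613).
grad_x = 2*5*-2.3802 + 8 = -15.802
grad_y = 2*7*-3.3613 + 12 = -35.0582
Step 2: Gradient step.
x_raw = -2.3802 - 0.01*-15.802 = -2.2222
y_raw = -3.3613 - 0.01*-35.0582 = -3.0107
Step 3: Project onto [-1, 3].
x_proj = clip(-2.2222) = -1.0
y_proj = clip(-3.0107) = -1.0
Step 4: Evaluate f.
f(-1.0, -1.0) = -8.0


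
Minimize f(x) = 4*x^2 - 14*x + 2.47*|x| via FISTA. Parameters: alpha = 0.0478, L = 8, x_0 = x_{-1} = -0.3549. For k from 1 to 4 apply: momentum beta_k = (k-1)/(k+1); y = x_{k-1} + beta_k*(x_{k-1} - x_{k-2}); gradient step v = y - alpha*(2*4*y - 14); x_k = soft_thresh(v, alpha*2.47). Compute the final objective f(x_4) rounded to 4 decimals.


FISTA on f(x) = 4*x^2 - 14*x + 2.47*|x|
L = 8, alpha = 0.0478
Iteration 1: beta = 0.0, y = -0.3549 + 0.0*(-0.3549 + 0.3549) = -0.3549
  grad(y) = -16.8392, v = y - alpha*grad = 0.45
  prox(v) = soft_thresh(0.45, 0.1181) = 0.3319
Iteration 2: beta = 0.3333, y = 0.3319 + 0.3333*(0.3319 + 0.3549) = 0.5609
  grad(y) = -9.5128, v = y - alpha*grad = 1.0156
  prox(v) = soft_thresh(1.0156, 0.1181) = 0.8975
Iteration 3: beta = 0.5, y = 0.8975 + 0.5*(0.8975 - 0.3319) = 1.1803
  grad(y) = -4.5573, v = y - alpha*grad = 1.3982
  prox(v) = soft_thresh(1.3982, 0.1181) = 1.2801
Iteration 4: beta = 0.6, y = 1.2801 + 0.6*(1.2801 - 0.8975) = 1.5097
  grad(y) = -1.9228, v = y - alpha*grad = 1.6016
  prox(v) = soft_thresh(1.6016, 0.1181) = 1.4835
f(x_4) = 4*1.4835^2 - 14*1.4835 + 2.47*|1.4835| = -8.3017


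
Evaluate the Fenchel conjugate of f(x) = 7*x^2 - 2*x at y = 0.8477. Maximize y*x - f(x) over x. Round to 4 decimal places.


f*(y) = sup_x {y*x - a*x^2 - b*x} = sup_x {(y-b)*x - a*x^2}
FOC: (y - b) - 2a*x = 0 => x* = (y - b)/(2a)
x* = (0.8477 + 2)/(2*7) = 0.2034
f*(0.8477) = (y-b)^2/(4a) = (0.8477 + 2)^2/(4*7)
= 8.1094/28 = 0.2896


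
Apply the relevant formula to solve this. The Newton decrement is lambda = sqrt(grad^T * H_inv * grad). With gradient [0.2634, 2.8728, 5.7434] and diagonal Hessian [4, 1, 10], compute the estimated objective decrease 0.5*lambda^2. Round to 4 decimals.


Step 1: H is diagonal, so H^(-1) * g = [0.0659, 2.8728, 0.5743].
Step 2: g^T H^(-1) g = sum_i g_i^2 / H_ii
  = (0.2634)^2/4 + (2.8728)^2/1 + (5.7434)^2/10
  = 0.0173 + 8.253 + 3.2987 = 11.569
Step 3: Objective decrease = 0.5 * g^T H^(-1) g = 5.7845


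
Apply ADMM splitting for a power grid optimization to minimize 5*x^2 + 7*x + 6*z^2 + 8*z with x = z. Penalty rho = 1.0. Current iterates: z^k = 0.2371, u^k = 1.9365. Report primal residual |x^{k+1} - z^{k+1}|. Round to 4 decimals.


ADMM iteration with rho = 1.0, z^k = 0.2371, u^k = 1.9365
Step 1: x-update.
Minimize 5*x^2 + 7*x + (1.0/2)*(x - 0.2371 + 1.9365)^2
FOC: (2*5 + 1.0)*x = -7 + 1.0*(0.2371 - 1.9365)
x^{k+1} = -0.7909
Step 2: z-update.
Minimize 6*z^2 + 8*z + (1.0/2)*(-0.7909 - z + 1.9365)^2
FOC: (2*6 + 1.0)*z = -8 + 1.0*(-0.7909 + 1.9365)
z^{k+1} = -0.5273
Step 3: u-update.
u^{k+1} = 1.9365 - 0.7909 + 0.5273 = 1.6729
Step 4: Primal residual = |-0.7909 + 0.5273| = 0.2636


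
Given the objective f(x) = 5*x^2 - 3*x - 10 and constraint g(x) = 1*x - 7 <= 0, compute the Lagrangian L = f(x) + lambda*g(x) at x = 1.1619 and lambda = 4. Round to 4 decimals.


Step 1: Evaluate f(x).
f(1.1619) = 5*1.1619^2 - 3*1.1619 - 10 = -6.7356
Step 2: Evaluate g(x).
g(1.1619) = 1*1.1619 - 7 = -5.8381
Step 3: Compute Lagrangian.
L = -6.7356 + 4*-5.8381 = -30.088


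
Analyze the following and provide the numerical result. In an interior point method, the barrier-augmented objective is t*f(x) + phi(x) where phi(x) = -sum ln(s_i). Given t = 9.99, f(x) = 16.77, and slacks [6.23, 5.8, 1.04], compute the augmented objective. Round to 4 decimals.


Step 1: Compute log-barrier.
ln values: [1.8294, 1.7579, 0.0392]
phi = -(1.8294 + 1.7579 + 0.0392) = -3.6265
Step 2: Compute augmented objective.
t*f(x) = 9.99*16.77 = 167.5323
Total = 167.5323 - 3.6265 = 163.9058


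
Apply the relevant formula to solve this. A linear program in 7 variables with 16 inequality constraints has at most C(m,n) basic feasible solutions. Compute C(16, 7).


Each vertex corresponds to some choice of n active constraints out of m, so the number of vertices is at most C(m, n) = m! / (n!(m-n)!).
m = 16, n = 7
Numerator: 16 * 15 * 14 * 13 * 12 * 11 * 10
Denominator: 7! = 5040
C(16, 7) = 11440


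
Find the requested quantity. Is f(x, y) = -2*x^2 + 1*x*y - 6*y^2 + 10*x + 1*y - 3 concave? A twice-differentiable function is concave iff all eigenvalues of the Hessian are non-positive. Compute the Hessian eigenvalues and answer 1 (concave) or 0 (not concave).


The Hessian of f(x,y) = -2*x^2 + 1*x*y - 6*y^2 + 10*x + 1*y - 3 is:
H = [[-4, 1], [1, -12]]
Trace = -4 - 12 = -16
Determinant = -4*-12 - (1)^2 = 47
Discriminant = (-16)^2 - 4*47 = 68.0
Eigenvalues: lambda_1 = -12.1231, lambda_2 = -3.8769
The function is concave.

1


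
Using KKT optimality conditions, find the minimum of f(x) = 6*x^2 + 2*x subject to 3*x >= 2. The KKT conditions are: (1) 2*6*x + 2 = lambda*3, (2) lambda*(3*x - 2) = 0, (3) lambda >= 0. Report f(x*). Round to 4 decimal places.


Step 1: Try lambda = 0 (constraint inactive).
x_unc = -2/(2*6) = -0.1667
Check: 3*-0.1667 = -0.5001 < 2 -- violated!
Step 2: Constraint must be active: 3*x = 2
x* = 2/3 = 0.6667 (rounded; the exact value 2/3 is used below)
lambda = (2*6*(2/3) + 2)/3 = 3.3333
Step 3: Compute optimal value.
f(x*) = 6*(2/3)^2 + 2*(2/3) = 4.0


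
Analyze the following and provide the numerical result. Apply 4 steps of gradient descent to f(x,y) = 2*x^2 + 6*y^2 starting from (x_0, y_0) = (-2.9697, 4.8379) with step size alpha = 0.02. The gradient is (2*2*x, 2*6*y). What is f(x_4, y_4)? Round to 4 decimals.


Gradient descent on f(x,y) = 2*x^2 + 6*y^2.
Starting point: (-2.9697, 4.8379), alpha = 0.02
Step 1: grad_x = 2*2*-2.9697 = -11.8788, grad_y = 2*6*4.8379 = 58.0548
  x_1 = -2.9697 - 0.02*-11.8788 = -2.7321
  y_1 = 4.8379 - 0.02*58.0548 = 3.6768
Step 2: grad_x = 2*2*-2.7321 = -10.9285, grad_y = 2*6*3.6768 = 44.1216
  x_2 = -2.7321 - 0.02*-10.9285 = -2.5136
  y_2 = 3.6768 - 0.02*44.1216 = 2.7944
Step 3: grad_x = 2*2*-2.5136 = -10.0542, grad_y = 2*6*2.7944 = 33.5325
  x_3 = -2.5136 - 0.02*-10.0542 = -2.3125
  y_3 = 2.7944 - 0.02*33.5325 = 2.1237
Step 4: grad_x = 2*2*-2.3125 = -9.2499, grad_y = 2*6*2.1237 = 25.4847
  x_4 = -2.3125 - 0.02*-9.2499 = -2.1275
  y_4 = 2.1237 - 0.02*25.4847 = 1.614
f(-2.1275, 1.614) = 2*(-2.1275)^2 + 6*1.614^2 = 24.6828


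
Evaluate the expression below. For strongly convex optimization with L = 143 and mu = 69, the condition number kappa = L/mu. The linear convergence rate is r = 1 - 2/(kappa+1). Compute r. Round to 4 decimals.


Step 1: Compute the condition number.
kappa = L/mu = 143/69 = 2.0725
Step 2: Compute the convergence rate.
r = 1 - 2/(kappa + 1) = 1 - 2*mu/(L + mu) = (L - mu)/(L + mu) = 74/212 = 0.3491


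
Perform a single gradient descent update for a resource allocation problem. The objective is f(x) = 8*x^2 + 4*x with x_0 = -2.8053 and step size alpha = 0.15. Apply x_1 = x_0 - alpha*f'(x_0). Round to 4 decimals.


We compute the gradient at x_0 and apply the update.
f'(x) = 16*x + 4
f'(-2.8053) = 16*-2.8053 + 4 = -40.8848
x_1 = -2.8053 - 0.15*-40.8848 = 3.3274


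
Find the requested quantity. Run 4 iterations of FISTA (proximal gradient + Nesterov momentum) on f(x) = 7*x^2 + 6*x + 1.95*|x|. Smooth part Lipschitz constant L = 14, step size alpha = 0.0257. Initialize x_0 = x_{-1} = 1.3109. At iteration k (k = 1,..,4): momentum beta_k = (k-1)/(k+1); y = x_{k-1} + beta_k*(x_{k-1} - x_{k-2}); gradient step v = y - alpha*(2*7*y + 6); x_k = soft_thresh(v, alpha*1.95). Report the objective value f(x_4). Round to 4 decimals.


FISTA on f(x) = 7*x^2 + 6*x + 1.95*|x|
L = 14, alpha = 0.0257
Iteration 1: beta = 0.0, y = 1.3109 + 0.0*(1.3109 - 1.3109) = 1.3109
  grad(y) = 24.3526, v = y - alpha*grad = 0.685
  prox(v) = soft_thresh(0.685, 0.0501) = 0.6349
Iteration 2: beta = 0.3333, y = 0.6349 + 0.3333*(0.6349 - 1.3109) = 0.4096
  grad(y) = 11.7344, v = y - alpha*grad = 0.108
  prox(v) = soft_thresh(0.108, 0.0501) = 0.0579
Iteration 3: beta = 0.5, y = 0.0579 + 0.5*(0.0579 - 0.6349) = -0.2306
  grad(y) = 2.7716, v = y - alpha*grad = -0.3018
  prox(v) = soft_thresh(-0.3018, 0.0501) = -0.2517
Iteration 4: beta = 0.6, y = -0.2517 + 0.6*(-0.2517 - 0.0579) = -0.4375
  grad(y) = -0.1248, v = y - alpha*grad = -0.4343
  prox(v) = soft_thresh(-0.4343, 0.0501) = -0.3842
f(x_4) = 7*(-0.3842)^2 + 6*(-0.3842) + 1.95*|-0.3842| = -0.5228


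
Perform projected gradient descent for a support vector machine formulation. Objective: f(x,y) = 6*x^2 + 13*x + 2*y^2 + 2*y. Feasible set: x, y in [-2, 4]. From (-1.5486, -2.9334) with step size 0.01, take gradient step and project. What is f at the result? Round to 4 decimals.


Step 1: Compute gradient at (-1.5486, -2.9334).
grad_x = 2*6*-1.5486 + 13 = -5.5832
grad_y = 2*2*-2.9334 + 2 = -9.7336
Step 2: Gradient step.
x_raw = -1.5486 - 0.01*-5.5832 = -1.4928
y_raw = -2.9334 - 0.01*-9.7336 = -2.8361
Step 3: Project onto [-2, 4].
x_proj = clip(-1.4928) = -1.4928
y_proj = clip(-2.8361) = -2.0
Step 4: Evaluate f.
f(-1.4928, -2.0) = -2.0358


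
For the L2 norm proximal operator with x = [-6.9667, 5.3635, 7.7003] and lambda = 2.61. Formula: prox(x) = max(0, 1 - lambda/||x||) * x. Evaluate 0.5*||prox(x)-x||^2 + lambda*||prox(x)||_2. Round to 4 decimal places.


Step 1: Compute ||x||.
||x|| = 11.6875
Step 2: Compute scaling factor.
scale = max(0, 1 - 2.61/11.6875) = 0.7767
Step 3: prox(x) = [-5.4109, 4.1657, 5.9807]
||prox(x)|| = 9.0775
Step 4: Proximal objective.
0.5*||prox-x||^2 = 3.4061
lambda*||prox|| = 23.6923
Total = 27.0982


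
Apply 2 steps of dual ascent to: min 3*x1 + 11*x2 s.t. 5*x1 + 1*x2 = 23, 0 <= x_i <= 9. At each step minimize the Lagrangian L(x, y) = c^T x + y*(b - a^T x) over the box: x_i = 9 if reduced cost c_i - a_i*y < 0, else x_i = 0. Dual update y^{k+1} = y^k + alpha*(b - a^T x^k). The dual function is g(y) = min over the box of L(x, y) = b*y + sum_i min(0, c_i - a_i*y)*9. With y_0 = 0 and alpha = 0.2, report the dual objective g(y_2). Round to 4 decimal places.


Dual ascent for LP: min 3*x1 + 11*x2, 5*x1 + 1*x2 = 23, 0 <= x_i <= 9
Step 1: y^k = 0.0, reduced costs: (3.0, 11.0)
  x^k = (0.0, 0.0), subgradient = b - a^T x = 23.0
  y^{k+1} = 0.0 + 0.2*23.0 = 4.6
Step 2: y^k = 4.6, reduced costs: (-20.0, 6.4)
  x^k = (9.0, 0.0), subgradient = b - a^T x = -22.0
  y^{k+1} = 4.6 + 0.2*-22.0 = 0.2
Dual objective at y_2 = 0.2: reduced costs (2.0, 10.8), box minimizer x = (0.0, 0.0)
g(y_2) = b*y + (c1 - a1*y)*x1 + (c2 - a2*y)*x2 = 23*0.2 + 2.0*0.0 + 10.8*0.0 = 4.6 + 0.0 + 0.0 = 4.6


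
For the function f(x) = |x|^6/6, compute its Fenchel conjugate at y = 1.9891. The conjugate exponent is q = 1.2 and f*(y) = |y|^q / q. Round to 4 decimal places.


The conjugate exponent q satisfies 1/p + 1/q = 1.
p = 6, so q = 6/(6 - 1) = 1.2
|y|^q = 1.9891^1.2 = 2.2824
f*(1.9891) = 2.2824 / 1.2 = 1.902


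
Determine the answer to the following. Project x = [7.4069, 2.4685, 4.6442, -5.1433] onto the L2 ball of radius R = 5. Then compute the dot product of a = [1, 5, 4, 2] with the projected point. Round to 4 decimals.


Step 1: Compute ||x|| (intermediates to 6 decimals).
||x|| = sqrt(7.4069^2 + 2.4685^2 + 4.6442^2 + (-5.1433)^2) = 10.439243
Step 2: Project.
Since ||x|| > R, scale = R/||x|| = 5/10.439243 = 0.478962, proj(x) = scale * x
proj(x) = [3.547624, 1.182318, 2.224395, -2.463445]
Step 3: Dot product.
a^T * proj(x) = 1*3.547624 + 5*1.182318 + 4*2.224395 + 2*(-2.463445) = 13.4299


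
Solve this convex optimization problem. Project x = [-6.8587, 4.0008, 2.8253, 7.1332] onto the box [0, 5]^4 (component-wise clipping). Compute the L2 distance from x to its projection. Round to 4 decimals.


Project each component onto [0, 5].
clip(-6.8587) = 0.0, clip(4.0008) = 4.0008, clip(2.8253) = 2.8253, clip(7.1332) = 5.0
Projection = [0.0, 4.0008, 2.8253, 5.0]
Squared diffs: [47.0418, 0.0, 0.0, 4.5505]
Distance = sqrt(51.5923) = 7.1828


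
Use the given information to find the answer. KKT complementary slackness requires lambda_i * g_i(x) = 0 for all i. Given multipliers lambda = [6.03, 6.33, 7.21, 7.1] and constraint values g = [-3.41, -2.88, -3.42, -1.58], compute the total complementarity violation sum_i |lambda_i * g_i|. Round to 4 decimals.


KKT complementary slackness check:
lambda_1 * g_1 = 6.03 * -3.41 = -20.5623
lambda_2 * g_2 = 6.33 * -2.88 = -18.2304
lambda_3 * g_3 = 7.21 * -3.42 = -24.6582
lambda_4 * g_4 = 7.1 * -1.58 = -11.218
Total violation = 20.5623 + 18.2304 + 24.6582 + 11.218 = 74.6689


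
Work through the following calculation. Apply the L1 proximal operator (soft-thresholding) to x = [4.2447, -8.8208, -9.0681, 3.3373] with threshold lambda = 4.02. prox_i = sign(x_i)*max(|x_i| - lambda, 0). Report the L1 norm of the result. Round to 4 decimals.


Soft-thresholding with lambda = 4.02:
prox(4.2447) = sign(4.2447)*max(|4.2447| - 4.02, 0) = 0.2247
prox(-8.8208) = sign(-8.8208)*max(|-8.8208| - 4.02, 0) = -4.8008
prox(-9.0681) = sign(-9.0681)*max(|-9.0681| - 4.02, 0) = -5.0481
prox(3.3373) = sign(3.3373)*max(|3.3373| - 4.02, 0) = 0.0
prox(x) = [0.2247, -4.8008, -5.0481, 0.0]
||prox(x)||_1 = 0.2247 + 4.8008 + 5.0481 + 0.0 = 10.0736


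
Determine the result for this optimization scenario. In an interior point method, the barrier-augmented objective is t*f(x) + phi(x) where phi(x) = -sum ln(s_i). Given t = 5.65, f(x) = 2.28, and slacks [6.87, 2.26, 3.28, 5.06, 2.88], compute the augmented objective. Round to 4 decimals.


Step 1: Compute log-barrier.
ln values: [1.9272, 0.8154, 1.1878, 1.6214, 1.0578]
phi = -(1.9272 + 0.8154 + 1.1878 + 1.6214 + 1.0578) = -6.6095
Step 2: Compute augmented objective.
t*f(x) = 5.65*2.28 = 12.882
Total = 12.882 - 6.6095 = 6.2725


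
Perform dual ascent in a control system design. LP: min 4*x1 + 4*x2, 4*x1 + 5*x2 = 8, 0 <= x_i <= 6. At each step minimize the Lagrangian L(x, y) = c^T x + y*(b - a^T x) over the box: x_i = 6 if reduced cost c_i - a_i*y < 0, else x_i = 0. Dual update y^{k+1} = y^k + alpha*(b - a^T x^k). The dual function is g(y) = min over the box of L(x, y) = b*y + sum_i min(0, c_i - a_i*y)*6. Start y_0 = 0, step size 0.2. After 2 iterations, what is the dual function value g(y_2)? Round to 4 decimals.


Dual ascent for LP: min 4*x1 + 4*x2, 4*x1 + 5*x2 = 8, 0 <= x_i <= 6
Step 1: y^k = 0.0, reduced costs: (4.0, 4.0)
  x^k = (0.0, 0.0), subgradient = b - a^T x = 8.0
  y^{k+1} = 0.0 + 0.2*8.0 = 1.6
Step 2: y^k = 1.6, reduced costs: (-2.4, -4.0)
  x^k = (6.0, 6.0), subgradient = b - a^T x = -46.0
  y^{k+1} = 1.6 + 0.2*-46.0 = -7.6
Dual objective at y_2 = -7.6: reduced costs (34.4, 42.0), box minimizer x = (0.0, 0.0)
g(y_2) = b*y + (c1 - a1*y)*x1 + (c2 - a2*y)*x2 = 8*(-7.6) + 34.4*0.0 + 42.0*0.0 = -60.8 + 0.0 + 0.0 = -60.8


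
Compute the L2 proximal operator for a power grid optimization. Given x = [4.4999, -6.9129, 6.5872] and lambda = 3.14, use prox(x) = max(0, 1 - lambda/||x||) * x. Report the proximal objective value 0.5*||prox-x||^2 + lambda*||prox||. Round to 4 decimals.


Step 1: Compute ||x||.
||x|| = 10.556
Step 2: Compute scaling factor.
scale = max(0, 1 - 3.14/10.556) = 0.7025
Step 3: prox(x) = [3.1614, -4.8566, 4.6278]
||prox(x)|| = 7.416
Step 4: Proximal objective.
0.5*||prox-x||^2 = 4.9298
lambda*||prox|| = 23.2862
Total = 28.2159


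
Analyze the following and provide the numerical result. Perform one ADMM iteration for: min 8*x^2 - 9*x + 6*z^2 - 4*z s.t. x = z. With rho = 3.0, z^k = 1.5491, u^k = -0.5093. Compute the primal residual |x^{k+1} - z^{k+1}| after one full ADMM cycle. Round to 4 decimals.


ADMM iteration with rho = 3.0, z^k = 1.5491, u^k = -0.5093
Step 1: x-update.
Minimize 8*x^2 - 9*x + (3.0/2)*(x - 1.5491 - 0.5093)^2
FOC: (2*8 + 3.0)*x = 9 + 3.0*(1.5491 + 0.5093)
x^{k+1} = 0.7987
Step 2: z-update.
Minimize 6*z^2 - 4*z + (3.0/2)*(0.7987 - z - 0.5093)^2
FOC: (2*6 + 3.0)*z = 4 + 3.0*(0.7987 - 0.5093)
z^{k+1} = 0.3245
Step 3: u-update.
u^{k+1} = -0.5093 + 0.7987 - 0.3245 = -0.0352
Step 4: Primal residual = |0.7987 - 0.3245| = 0.4741


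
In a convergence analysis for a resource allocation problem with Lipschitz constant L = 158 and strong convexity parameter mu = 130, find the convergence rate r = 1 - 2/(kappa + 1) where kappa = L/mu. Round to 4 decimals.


Step 1: Compute the condition number.
kappa = L/mu = 158/130 = 1.2154
Step 2: Compute the convergence rate.
r = 1 - 2/(kappa + 1) = 1 - 2*mu/(L + mu) = (L - mu)/(L + mu) = 28/288 = 0.0972


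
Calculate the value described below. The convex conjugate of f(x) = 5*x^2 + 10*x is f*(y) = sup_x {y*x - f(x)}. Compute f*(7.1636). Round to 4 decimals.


f*(y) = sup_x {y*x - a*x^2 - b*x} = sup_x {(y-b)*x - a*x^2}
FOC: (y - b) - 2a*x = 0 => x* = (y - b)/(2a)
x* = (7.1636 - 10)/(2*5) = -0.2836
f*(7.1636) = (y-b)^2/(4a) = (7.1636 - 10)^2/(4*5)
= 8.0452/20 = 0.4023


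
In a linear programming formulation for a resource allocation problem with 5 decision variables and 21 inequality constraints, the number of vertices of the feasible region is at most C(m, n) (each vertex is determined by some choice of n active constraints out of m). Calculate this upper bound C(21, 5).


Each vertex corresponds to some choice of n active constraints out of m, so the number of vertices is at most C(m, n) = m! / (n!(m-n)!).
m = 21, n = 5
Numerator: 21 * 20 * 19 * 18 * 17
Denominator: 5! = 120
C(21, 5) = 20349


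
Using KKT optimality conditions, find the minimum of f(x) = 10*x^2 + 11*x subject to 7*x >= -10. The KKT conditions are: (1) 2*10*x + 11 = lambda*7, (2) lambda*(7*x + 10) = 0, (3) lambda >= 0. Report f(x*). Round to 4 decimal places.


Step 1: Try lambda = 0 (constraint inactive).
Stationarity: 2*10*x + 11 = 0
x* = -11/(2*10) = -0.55
Check constraint: 7*-0.55 = -3.85 >= -10 -- satisfied.
Step 2: Compute optimal value.
f(x*) = 10*(-0.55)^2 + 11*(-0.55) = -3.025


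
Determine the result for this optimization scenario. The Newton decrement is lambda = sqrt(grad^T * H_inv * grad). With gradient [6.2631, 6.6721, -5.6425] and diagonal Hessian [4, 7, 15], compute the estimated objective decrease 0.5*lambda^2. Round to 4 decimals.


Step 1: H is diagonal, so H^(-1) * g = [1.5658, 0.9532, -0.3762].
Step 2: g^T H^(-1) g = sum_i g_i^2 / H_ii
  = (6.2631)^2/4 + (6.6721)^2/7 + (-5.6425)^2/15
  = 9.8066 + 6.3596 + 2.1225 = 18.2887
Step 3: Objective decrease = 0.5 * g^T H^(-1) g = 9.1443


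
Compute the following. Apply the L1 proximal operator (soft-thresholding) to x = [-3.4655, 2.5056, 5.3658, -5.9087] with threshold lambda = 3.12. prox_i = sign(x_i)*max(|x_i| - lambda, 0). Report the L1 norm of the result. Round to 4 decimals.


Soft-thresholding with lambda = 3.12:
prox(-3.4655) = sign(-3.4655)*max(|-3.4655| - 3.12, 0) = -0.3455
prox(2.5056) = sign(2.5056)*max(|2.5056| - 3.12, 0) = 0.0
prox(5.3658) = sign(5.3658)*max(|5.3658| - 3.12, 0) = 2.2458
prox(-5.9087) = sign(-5.9087)*max(|-5.9087| - 3.12, 0) = -2.7887
prox(x) = [-0.3455, 0.0, 2.2458, -2.7887]
||prox(x)||_1 = 0.3455 + 0.0 + 2.2458 + 2.7887 = 5.38


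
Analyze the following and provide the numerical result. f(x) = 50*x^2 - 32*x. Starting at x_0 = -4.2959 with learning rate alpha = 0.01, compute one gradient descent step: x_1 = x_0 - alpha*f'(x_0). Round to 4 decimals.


We compute the gradient at x_0 and apply the update.
f'(x) = 100*x - 32
f'(-4.2959) = 100*-4.2959 - 32 = -461.59
x_1 = -4.2959 - 0.01*-461.59 = 0.32


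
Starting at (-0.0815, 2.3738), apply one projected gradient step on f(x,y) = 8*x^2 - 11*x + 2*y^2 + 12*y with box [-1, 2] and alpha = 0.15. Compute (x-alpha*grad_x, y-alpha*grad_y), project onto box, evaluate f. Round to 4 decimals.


Step 1: Compute gradient at (-0.0815, 2.3738).
grad_x = 2*8*-0.0815 - 11 = -12.304
grad_y = 2*2*2.3738 + 12 = 21.4952
Step 2: Gradient step.
x_raw = -0.0815 - 0.15*-12.304 = 1.7641
y_raw = 2.3738 - 0.15*21.4952 = -0.8505
Step 3: Project onto [-1, 2].
x_proj = clip(1.7641) = 1.7641
y_proj = clip(-0.8505) = -0.8505
Step 4: Evaluate f.
f(1.7641, -0.8505) = -3.2678


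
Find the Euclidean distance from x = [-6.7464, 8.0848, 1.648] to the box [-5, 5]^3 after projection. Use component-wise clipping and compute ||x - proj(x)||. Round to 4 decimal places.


Project each component onto [-5, 5].
clip(-6.7464) = -5.0, clip(8.0848) = 5.0, clip(1.648) = 1.648
Projection = [-5.0, 5.0, 1.648]
Squared diffs: [3.0499, 9.516, 0.0]
Distance = sqrt(12.5659) = 3.5448


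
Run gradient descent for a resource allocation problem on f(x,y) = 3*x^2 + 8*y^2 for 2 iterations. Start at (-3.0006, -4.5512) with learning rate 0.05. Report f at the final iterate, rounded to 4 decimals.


Gradient descent on f(x,y) = 3*x^2 + 8*y^2.
Starting point: (-3.0006, -4.5512), alpha = 0.05
Step 1: grad_x = 2*3*-3.0006 = -18.0036, grad_y = 2*8*-4.5512 = -72.8192
  x_1 = -3.0006 - 0.05*-18.0036 = -2.1004
  y_1 = -4.5512 - 0.05*-72.8192 = -0.9102
Step 2: grad_x = 2*3*-2.1004 = -12.6025, grad_y = 2*8*-0.9102 = -14.5638
  x_2 = -2.1004 - 0.05*-12.6025 = -1.4703
  y_2 = -0.9102 - 0.05*-14.5638 = -0.182
f(-1.4703, -0.182) = 3*(-1.4703)^2 + 8*(-0.182)^2 = 6.7504


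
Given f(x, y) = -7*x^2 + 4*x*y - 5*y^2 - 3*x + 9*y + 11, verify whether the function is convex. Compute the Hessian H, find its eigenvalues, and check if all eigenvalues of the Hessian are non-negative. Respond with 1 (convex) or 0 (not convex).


The Hessian of f(x,y) = -7*x^2 + 4*x*y - 5*y^2 - 3*x + 9*y + 11 is:
H = [[-14, 4], [4, -10]]
Trace = -14 - 10 = -24
Determinant = -14*-10 - (4)^2 = 124
Discriminant = (-24)^2 - 4*124 = 80.0
Eigenvalues: lambda_1 = -16.4721, lambda_2 = -7.5279
The function is not convex.

0


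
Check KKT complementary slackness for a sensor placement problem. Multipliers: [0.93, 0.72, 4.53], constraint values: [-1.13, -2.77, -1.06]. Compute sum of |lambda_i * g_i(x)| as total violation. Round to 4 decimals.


KKT complementary slackness check:
lambda_1 * g_1 = 0.93 * -1.13 = -1.0509
lambda_2 * g_2 = 0.72 * -2.77 = -1.9944
lambda_3 * g_3 = 4.53 * -1.06 = -4.8018
Total violation = 1.0509 + 1.9944 + 4.8018 = 7.8471


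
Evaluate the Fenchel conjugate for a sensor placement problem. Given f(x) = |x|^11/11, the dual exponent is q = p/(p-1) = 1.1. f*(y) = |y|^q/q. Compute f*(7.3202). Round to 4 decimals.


The conjugate exponent q satisfies 1/p + 1/q = 1.
p = 11, so q = 11/(11 - 1) = 1.1
|y|^q = 7.3202^1.1 = 8.9325
f*(7.3202) = 8.9325 / 1.1 = 8.1205


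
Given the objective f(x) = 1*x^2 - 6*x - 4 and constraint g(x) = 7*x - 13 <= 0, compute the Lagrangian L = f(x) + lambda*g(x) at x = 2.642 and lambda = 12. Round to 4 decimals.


Step 1: Evaluate f(x).
f(2.642) = 1*2.642^2 - 6*2.642 - 4 = -12.8718
Step 2: Evaluate g(x).
g(2.642) = 7*2.642 - 13 = 5.494
Step 3: Compute Lagrangian.
L = -12.8718 + 12*5.494 = 53.0562


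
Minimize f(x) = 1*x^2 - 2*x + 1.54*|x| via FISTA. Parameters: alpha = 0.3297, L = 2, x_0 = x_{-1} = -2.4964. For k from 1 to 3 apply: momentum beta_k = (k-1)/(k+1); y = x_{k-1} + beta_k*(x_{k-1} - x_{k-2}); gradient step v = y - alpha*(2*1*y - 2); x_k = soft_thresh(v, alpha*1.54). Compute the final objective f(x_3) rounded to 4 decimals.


FISTA on f(x) = 1*x^2 - 2*x + 1.54*|x|
L = 2, alpha = 0.3297
Iteration 1: beta = 0.0, y = -2.4964 + 0.0*(-2.4964 + 2.4964) = -2.4964
  grad(y) = -6.9928, v = y - alpha*grad = -0.1909
  prox(v) = soft_thresh(-0.1909, 0.5077) = 0.0
Iteration 2: beta = 0.3333, y = 0.0 + 0.3333*(0.0 + 2.4964) = 0.8321
  grad(y) = -0.3357, v = y - alpha*grad = 0.9428
  prox(v) = soft_thresh(0.9428, 0.5077) = 0.4351
Iteration 3: beta = 0.5, y = 0.4351 + 0.5*(0.4351 - 0.0) = 0.6526
  grad(y) = -0.6947, v = y - alpha*grad = 0.8817
  prox(v) = soft_thresh(0.8817, 0.5077) = 0.3739
f(x_3) = 1*0.3739^2 - 2*0.3739 + 1.54*|0.3739| = -0.0322


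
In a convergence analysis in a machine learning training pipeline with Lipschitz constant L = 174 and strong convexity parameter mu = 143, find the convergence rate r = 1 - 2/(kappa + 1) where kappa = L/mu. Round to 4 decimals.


Step 1: Compute the condition number.
kappa = L/mu = 174/143 = 1.2168
Step 2: Compute the convergence rate.
r = 1 - 2/(kappa + 1) = 1 - 2*mu/(L + mu) = (L - mu)/(L + mu) = 31/317 = 0.0978


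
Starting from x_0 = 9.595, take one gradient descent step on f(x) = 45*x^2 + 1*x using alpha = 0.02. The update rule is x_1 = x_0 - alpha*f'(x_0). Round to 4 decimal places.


We compute the gradient at x_0 and apply the update.
f'(x) = 90*x + 1
f'(9.595) = 90*9.595 + 1 = 864.55
x_1 = 9.595 - 0.02*864.55 = -7.696


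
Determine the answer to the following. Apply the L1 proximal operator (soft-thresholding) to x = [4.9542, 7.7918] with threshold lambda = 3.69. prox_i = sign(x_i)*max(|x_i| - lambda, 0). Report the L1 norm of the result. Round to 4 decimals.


Soft-thresholding with lambda = 3.69:
prox(4.9542) = sign(4.9542)*max(|4.9542| - 3.69, 0) = 1.2642
prox(7.7918) = sign(7.7918)*max(|7.7918| - 3.69, 0) = 4.1018
prox(x) = [1.2642, 4.1018]
||prox(x)||_1 = 1.2642 + 4.1018 = 5.366


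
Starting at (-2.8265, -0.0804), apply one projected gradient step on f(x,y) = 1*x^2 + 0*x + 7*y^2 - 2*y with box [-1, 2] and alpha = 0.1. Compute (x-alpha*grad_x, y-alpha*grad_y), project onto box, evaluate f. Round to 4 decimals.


Step 1: Compute gradient at (-2.8265, -0.0804).
grad_x = 2*1*-2.8265 + 0 = -5.653
grad_y = 2*7*-0.0804 - 2 = -3.1256
Step 2: Gradient step.
x_raw = -2.8265 - 0.1*-5.653 = -2.2612
y_raw = -0.0804 - 0.1*-3.1256 = 0.2322
Step 3: Project onto [-1, 2].
x_proj = clip(-2.2612) = -1.0
y_proj = clip(0.2322) = 0.2322
Step 4: Evaluate f.
f(-1.0, 0.2322) = 0.913


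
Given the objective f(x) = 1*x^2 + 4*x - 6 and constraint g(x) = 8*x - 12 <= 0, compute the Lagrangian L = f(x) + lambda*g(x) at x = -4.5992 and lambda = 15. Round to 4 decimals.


Step 1: Evaluate f(x).
f(-4.5992) = 1*(-4.5992)^2 + 4*(-4.5992) - 6 = -3.2442
Step 2: Evaluate g(x).
g(-4.5992) = 8*-4.5992 - 12 = -48.7936
Step 3: Compute Lagrangian.
L = -3.2442 + 15*-48.7936 = -735.1482


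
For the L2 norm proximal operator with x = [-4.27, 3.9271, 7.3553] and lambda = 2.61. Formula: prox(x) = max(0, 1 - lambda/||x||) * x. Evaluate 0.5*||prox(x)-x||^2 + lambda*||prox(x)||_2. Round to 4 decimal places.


Step 1: Compute ||x||.
||x|| = 9.3678
Step 2: Compute scaling factor.
scale = max(0, 1 - 2.61/9.3678) = 0.7214
Step 3: prox(x) = [-3.0803, 2.833, 5.306]
||prox(x)|| = 6.7578
Step 4: Proximal objective.
0.5*||prox-x||^2 = 3.4061
lambda*||prox|| = 17.6379
Total = 21.0439


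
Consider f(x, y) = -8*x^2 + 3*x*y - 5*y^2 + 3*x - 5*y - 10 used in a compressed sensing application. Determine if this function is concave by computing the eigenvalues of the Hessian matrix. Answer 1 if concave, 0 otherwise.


The Hessian of f(x,y) = -8*x^2 + 3*x*y - 5*y^2 + 3*x - 5*y - 10 is:
H = [[-16, 3], [3, -10]]
Trace = -16 - 10 = -26
Determinant = -16*-10 - (3)^2 = 151
Discriminant = (-26)^2 - 4*151 = 72.0
Eigenvalues: lambda_1 = -17.2426, lambda_2 = -8.7574
The function is concave.

1


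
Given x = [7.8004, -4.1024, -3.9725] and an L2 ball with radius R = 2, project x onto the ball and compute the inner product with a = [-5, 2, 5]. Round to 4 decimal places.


Step 1: Compute ||x|| (intermediates to 6 decimals).
||x|| = sqrt(7.8004^2 + (-4.1024)^2 + (-3.9725)^2) = 9.6673
Step 2: Project.
Since ||x|| > R, scale = R/||x|| = 2/9.6673 = 0.206883, proj(x) = scale * x
proj(x) = [1.61377, -0.848717, -0.821843]
Step 3: Dot product.
a^T * proj(x) = -5*1.61377 + 2*(-0.848717) + 5*(-0.821843) = -13.8755


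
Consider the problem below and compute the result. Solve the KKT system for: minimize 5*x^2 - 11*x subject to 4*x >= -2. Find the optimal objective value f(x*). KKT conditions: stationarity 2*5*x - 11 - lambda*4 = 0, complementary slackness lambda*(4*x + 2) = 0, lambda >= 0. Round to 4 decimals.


Step 1: Try lambda = 0 (constraint inactive).
Stationarity: 2*5*x - 11 = 0
x* = 11/(2*5) = 1.1
Check constraint: 4*1.1 = 4.4 >= -2 -- satisfied.
Step 2: Compute optimal value.
f(x*) = 5*1.1^2 - 11*1.1 = -6.05


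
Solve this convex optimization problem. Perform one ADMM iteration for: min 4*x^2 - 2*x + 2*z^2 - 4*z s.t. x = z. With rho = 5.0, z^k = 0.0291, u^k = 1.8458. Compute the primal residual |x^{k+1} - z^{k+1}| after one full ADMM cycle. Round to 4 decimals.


ADMM iteration with rho = 5.0, z^k = 0.0291, u^k = 1.8458
Step 1: x-update.
Minimize 4*x^2 - 2*x + (5.0/2)*(x - 0.0291 + 1.8458)^2
FOC: (2*4 + 5.0)*x = 2 + 5.0*(0.0291 - 1.8458)
x^{k+1} = -0.5449
Step 2: z-update.
Minimize 2*z^2 - 4*z + (5.0/2)*(-0.5449 - z + 1.8458)^2
FOC: (2*2 + 5.0)*z = 4 + 5.0*(-0.5449 + 1.8458)
z^{k+1} = 1.1672
Step 3: u-update.
u^{k+1} = 1.8458 - 0.5449 - 1.1672 = 0.1337
Step 4: Primal residual = |-0.5449 - 1.1672| = 1.7121


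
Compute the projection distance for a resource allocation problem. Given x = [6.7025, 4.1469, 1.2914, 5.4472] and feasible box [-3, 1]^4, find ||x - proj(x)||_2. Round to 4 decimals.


Project each component onto [-3, 1].
clip(6.7025) = 1.0, clip(4.1469) = 1.0, clip(1.2914) = 1.0, clip(5.4472) = 1.0
Projection = [1.0, 1.0, 1.0, 1.0]
Squared diffs: [32.5185, 9.903, 0.0849, 19.7776]
Distance = sqrt(62.284) = 7.892


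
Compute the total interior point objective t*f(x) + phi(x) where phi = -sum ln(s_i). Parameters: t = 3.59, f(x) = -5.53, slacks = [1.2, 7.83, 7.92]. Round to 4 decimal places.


Step 1: Compute log-barrier.
ln values: [0.1823, 2.058, 2.0694]
phi = -(0.1823 + 2.058 + 2.0694) = -4.3097
Step 2: Compute augmented objective.
t*f(x) = 3.59*-5.53 = -19.8527
Total = -19.8527 - 4.3097 = -24.1624


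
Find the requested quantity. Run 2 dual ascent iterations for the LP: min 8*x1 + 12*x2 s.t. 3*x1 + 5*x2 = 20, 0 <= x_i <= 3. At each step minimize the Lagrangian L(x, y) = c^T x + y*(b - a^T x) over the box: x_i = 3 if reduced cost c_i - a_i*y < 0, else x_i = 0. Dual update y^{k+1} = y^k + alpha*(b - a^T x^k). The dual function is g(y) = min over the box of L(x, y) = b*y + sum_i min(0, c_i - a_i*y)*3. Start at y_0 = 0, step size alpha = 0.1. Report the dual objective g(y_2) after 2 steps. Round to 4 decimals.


Dual ascent for LP: min 8*x1 + 12*x2, 3*x1 + 5*x2 = 20, 0 <= x_i <= 3
Step 1: y^k = 0.0, reduced costs: (8.0, 12.0)
  x^k = (0.0, 0.0), subgradient = b - a^T x = 20.0
  y^{k+1} = 0.0 + 0.1*20.0 = 2.0
Step 2: y^k = 2.0, reduced costs: (2.0, 2.0)
  x^k = (0.0, 0.0), subgradient = b - a^T x = 20.0
  y^{k+1} = 2.0 + 0.1*20.0 = 4.0
Dual objective at y_2 = 4.0: reduced costs (-4.0, -8.0), box minimizer x = (3.0, 3.0)
g(y_2) = b*y + (c1 - a1*y)*x1 + (c2 - a2*y)*x2 = 20*4.0 + (-4.0)*3.0 + (-8.0)*3.0 = 80.0 - 12.0 - 24.0 = 44.0


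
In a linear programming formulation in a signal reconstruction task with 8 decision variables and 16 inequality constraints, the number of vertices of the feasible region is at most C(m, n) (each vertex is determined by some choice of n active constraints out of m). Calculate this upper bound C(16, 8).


Each vertex corresponds to some choice of n active constraints out of m, so the number of vertices is at most C(m, n) = m! / (n!(m-n)!).
m = 16, n = 8
Numerator: 16 * 15 * 14 * 13 * 12 * 11 * 10 * 9
Denominator: 8! = 40320
C(16, 8) = 12870


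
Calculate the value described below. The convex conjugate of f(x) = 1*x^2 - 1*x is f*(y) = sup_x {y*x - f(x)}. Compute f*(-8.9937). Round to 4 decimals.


f*(y) = sup_x {y*x - a*x^2 - b*x} = sup_x {(y-b)*x - a*x^2}
FOC: (y - b) - 2a*x = 0 => x* = (y - b)/(2a)
x* = (-8.9937 + 1)/(2*1) = -3.9969
f*(-8.9937) = (y-b)^2/(4a) = (-8.9937 + 1)^2/(4*1)
= 63.8992/4 = 15.9748
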